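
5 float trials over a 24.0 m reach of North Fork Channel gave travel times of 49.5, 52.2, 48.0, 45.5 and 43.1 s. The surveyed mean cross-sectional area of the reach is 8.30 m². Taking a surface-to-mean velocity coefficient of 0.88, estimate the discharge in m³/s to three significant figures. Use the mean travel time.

t̄ = (49.5 + 52.2 + 48.0 + 45.5 + 43.1) / 5 = 47.66 s
v_surface = L / t̄ = 24.0 / 47.66 = 0.5036 m/s
v_mean = 0.88 × 0.5036 = 0.4431 m/s
Q = A × v_mean = 8.30 × 0.4431 = 3.678 m³/s

3.68 m³/s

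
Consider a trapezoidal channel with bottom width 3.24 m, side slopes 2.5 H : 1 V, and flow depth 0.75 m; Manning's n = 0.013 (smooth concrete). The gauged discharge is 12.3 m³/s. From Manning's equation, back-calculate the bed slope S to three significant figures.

A = (b + z·y)·y = (3.24 + 2.5×0.75)×0.75 = 3.836 m²
P = b + 2y√(1+z²) = 3.24 + 2×0.75×√(1+2.5²) = 7.279 m
R = A/P = 3.836/7.279 = 0.5270 m
S = (Q·n / (1·A·R^(2/3)))² = (12.3×0.013 / (1×3.836×0.6525))² = 0.004081

0.00408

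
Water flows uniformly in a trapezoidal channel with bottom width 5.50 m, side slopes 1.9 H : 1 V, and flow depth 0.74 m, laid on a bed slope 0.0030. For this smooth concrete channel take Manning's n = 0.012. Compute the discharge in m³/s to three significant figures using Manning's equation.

16.4 m³/s

A = (b + z·y)·y = (5.50 + 1.9×0.74)×0.74 = 5.110 m²
P = b + 2y√(1+z²) = 5.50 + 2×0.74×√(1+1.9²) = 8.678 m
R = A/P = 5.110/8.678 = 0.5889 m
Q = (1/n)·A·R^(2/3)·S^(1/2) = (1/0.012) × 5.110 × 0.5889^(2/3) × 0.0030^(1/2) = 16.39 m³/s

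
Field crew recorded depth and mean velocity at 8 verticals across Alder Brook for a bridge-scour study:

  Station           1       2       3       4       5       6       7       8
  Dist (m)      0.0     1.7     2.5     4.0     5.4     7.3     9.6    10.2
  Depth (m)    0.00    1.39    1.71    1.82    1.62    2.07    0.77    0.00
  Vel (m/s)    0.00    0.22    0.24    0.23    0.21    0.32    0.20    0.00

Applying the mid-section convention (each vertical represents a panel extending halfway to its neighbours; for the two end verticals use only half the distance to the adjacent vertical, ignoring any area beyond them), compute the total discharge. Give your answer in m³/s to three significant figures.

3.64 m³/s

w_2 = (2.5 − 0.0)/2 = 1.25 m; q_2 = 0.22 × 1.39 × 1.25 = 0.3823 m³/s
w_3 = (4.0 − 1.7)/2 = 1.15 m; q_3 = 0.24 × 1.71 × 1.15 = 0.4720 m³/s
w_4 = (5.4 − 2.5)/2 = 1.45 m; q_4 = 0.23 × 1.82 × 1.45 = 0.6070 m³/s
w_5 = (7.3 − 4.0)/2 = 1.65 m; q_5 = 0.21 × 1.62 × 1.65 = 0.5613 m³/s
w_6 = (9.6 − 5.4)/2 = 2.1 m; q_6 = 0.32 × 2.07 × 2.1 = 1.391 m³/s
w_7 = (10.2 − 7.3)/2 = 1.45 m; q_7 = 0.20 × 0.77 × 1.45 = 0.2233 m³/s
Stations 1, 8 contribute zero (depth or velocity is 0).
Q = Σ qᵢ = 3.637 m³/s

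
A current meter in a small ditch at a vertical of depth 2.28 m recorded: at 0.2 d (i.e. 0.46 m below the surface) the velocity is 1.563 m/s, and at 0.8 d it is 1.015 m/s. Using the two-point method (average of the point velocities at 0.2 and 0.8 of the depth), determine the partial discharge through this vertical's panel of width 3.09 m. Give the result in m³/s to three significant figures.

v̄ = (1.563 + 1.015) / 2 = 1.289 m/s
q = v̄ × d × w = 1.289 × 2.28 × 3.09 = 9.081 m³/s

9.08 m³/s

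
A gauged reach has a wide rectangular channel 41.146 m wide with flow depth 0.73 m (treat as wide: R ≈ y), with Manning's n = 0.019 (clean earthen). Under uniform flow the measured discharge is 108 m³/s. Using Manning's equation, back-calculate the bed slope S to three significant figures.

A = b·y = 41.146 × 0.73 = 30.04 m²
Wide channel: R ≈ y = 0.73 m
S = (Q·n / (1·A·R^(2/3)))² = (108×0.019 / (1×30.04×0.8107))² = 0.007101

0.00710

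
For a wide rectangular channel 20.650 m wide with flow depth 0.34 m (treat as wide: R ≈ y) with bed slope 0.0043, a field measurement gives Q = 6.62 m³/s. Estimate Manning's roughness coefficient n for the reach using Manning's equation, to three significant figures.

A = b·y = 20.650 × 0.34 = 7.021 m²
Wide channel: R ≈ y = 0.34 m
n = (1/Q)·A·R^(2/3)·S^(1/2) = (1/6.62) × 7.021 × 0.4871 × 0.06557 = 0.03388

0.0339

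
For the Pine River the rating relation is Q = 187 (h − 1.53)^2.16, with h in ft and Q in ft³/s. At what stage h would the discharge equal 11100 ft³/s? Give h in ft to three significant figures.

h − h₀ = (Q/C)^(1/b) = (11100/187)^(1/2.16) = 6.623 ft
h = 1.53 + 6.623 = 8.153 ft

8.15 ft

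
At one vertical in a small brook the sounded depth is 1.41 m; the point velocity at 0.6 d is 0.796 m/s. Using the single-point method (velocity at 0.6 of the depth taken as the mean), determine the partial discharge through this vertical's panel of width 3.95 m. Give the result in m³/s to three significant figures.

v̄ = v₀.₆ = 0.796 m/s
q = v̄ × d × w = 0.7960 × 1.41 × 3.95 = 4.433 m³/s

4.43 m³/s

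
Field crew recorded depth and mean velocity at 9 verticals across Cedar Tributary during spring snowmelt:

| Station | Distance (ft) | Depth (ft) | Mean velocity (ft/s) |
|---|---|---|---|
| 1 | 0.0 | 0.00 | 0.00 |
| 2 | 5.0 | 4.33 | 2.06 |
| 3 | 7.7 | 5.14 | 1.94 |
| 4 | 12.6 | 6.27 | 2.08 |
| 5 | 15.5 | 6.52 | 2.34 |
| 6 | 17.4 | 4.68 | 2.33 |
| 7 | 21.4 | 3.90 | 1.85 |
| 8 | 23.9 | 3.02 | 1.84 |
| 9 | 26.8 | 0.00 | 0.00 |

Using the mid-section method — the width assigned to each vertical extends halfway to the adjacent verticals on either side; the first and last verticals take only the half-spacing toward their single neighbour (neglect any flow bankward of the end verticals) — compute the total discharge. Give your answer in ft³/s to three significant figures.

w_2 = (7.7 − 0.0)/2 = 3.85 ft; q_2 = 2.06 × 4.33 × 3.85 = 34.34 ft³/s
w_3 = (12.6 − 5.0)/2 = 3.8 ft; q_3 = 1.94 × 5.14 × 3.8 = 37.89 ft³/s
w_4 = (15.5 − 7.7)/2 = 3.9 ft; q_4 = 2.08 × 6.27 × 3.9 = 50.86 ft³/s
w_5 = (17.4 − 12.6)/2 = 2.4 ft; q_5 = 2.34 × 6.52 × 2.4 = 36.62 ft³/s
w_6 = (21.4 − 15.5)/2 = 2.95 ft; q_6 = 2.33 × 4.68 × 2.95 = 32.17 ft³/s
w_7 = (23.9 − 17.4)/2 = 3.25 ft; q_7 = 1.85 × 3.90 × 3.25 = 23.45 ft³/s
w_8 = (26.8 − 21.4)/2 = 2.7 ft; q_8 = 1.84 × 3.02 × 2.7 = 15.00 ft³/s
Stations 1, 9 contribute zero (depth or velocity is 0).
Q = Σ qᵢ = 230.3 ft³/s

230 ft³/s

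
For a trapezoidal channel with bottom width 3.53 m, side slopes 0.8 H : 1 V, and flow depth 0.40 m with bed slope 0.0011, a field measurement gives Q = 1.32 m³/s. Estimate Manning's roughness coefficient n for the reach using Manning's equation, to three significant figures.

0.0188

A = (b + z·y)·y = (3.53 + 0.8×0.40)×0.40 = 1.540 m²
P = b + 2y√(1+z²) = 3.53 + 2×0.40×√(1+0.8²) = 4.554 m
R = A/P = 1.540/4.554 = 0.3381 m
n = (1/Q)·A·R^(2/3)·S^(1/2) = (1/1.32) × 1.540 × 0.4853 × 0.03317 = 0.01878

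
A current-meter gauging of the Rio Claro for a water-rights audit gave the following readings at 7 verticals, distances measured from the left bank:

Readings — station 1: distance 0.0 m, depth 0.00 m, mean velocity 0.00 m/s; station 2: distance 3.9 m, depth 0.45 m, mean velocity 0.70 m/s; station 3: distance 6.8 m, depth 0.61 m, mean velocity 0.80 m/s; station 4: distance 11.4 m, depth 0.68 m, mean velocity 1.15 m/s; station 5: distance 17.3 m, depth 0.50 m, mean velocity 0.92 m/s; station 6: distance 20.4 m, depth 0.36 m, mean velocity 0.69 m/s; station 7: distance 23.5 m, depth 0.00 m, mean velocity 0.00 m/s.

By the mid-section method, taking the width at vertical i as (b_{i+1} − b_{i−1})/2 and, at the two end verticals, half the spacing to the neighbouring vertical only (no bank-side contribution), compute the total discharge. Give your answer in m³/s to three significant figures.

9.85 m³/s

w_2 = (6.8 − 0.0)/2 = 3.4 m; q_2 = 0.70 × 0.45 × 3.4 = 1.071 m³/s
w_3 = (11.4 − 3.9)/2 = 3.75 m; q_3 = 0.80 × 0.61 × 3.75 = 1.830 m³/s
w_4 = (17.3 − 6.8)/2 = 5.25 m; q_4 = 1.15 × 0.68 × 5.25 = 4.106 m³/s
w_5 = (20.4 − 11.4)/2 = 4.5 m; q_5 = 0.92 × 0.50 × 4.5 = 2.070 m³/s
w_6 = (23.5 − 17.3)/2 = 3.1 m; q_6 = 0.69 × 0.36 × 3.1 = 0.7700 m³/s
Stations 1, 7 contribute zero (depth or velocity is 0).
Q = Σ qᵢ = 9.847 m³/s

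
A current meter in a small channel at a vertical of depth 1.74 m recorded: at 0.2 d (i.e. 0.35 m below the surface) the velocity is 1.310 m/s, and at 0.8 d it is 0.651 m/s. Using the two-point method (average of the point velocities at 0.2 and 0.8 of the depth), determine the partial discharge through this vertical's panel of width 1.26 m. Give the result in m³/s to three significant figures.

2.15 m³/s

v̄ = (1.310 + 0.651) / 2 = 0.9805 m/s
q = v̄ × d × w = 0.9805 × 1.74 × 1.26 = 2.150 m³/s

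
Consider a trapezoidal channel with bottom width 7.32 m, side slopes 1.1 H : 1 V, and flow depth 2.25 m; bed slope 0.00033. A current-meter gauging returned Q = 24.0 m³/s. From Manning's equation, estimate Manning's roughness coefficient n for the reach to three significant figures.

A = (b + z·y)·y = (7.32 + 1.1×2.25)×2.25 = 22.04 m²
P = b + 2y√(1+z²) = 7.32 + 2×2.25×√(1+1.1²) = 14.01 m
R = A/P = 22.04/14.01 = 1.573 m
n = (1/Q)·A·R^(2/3)·S^(1/2) = (1/24.0) × 22.04 × 1.353 × 0.01817 = 0.02256

0.0226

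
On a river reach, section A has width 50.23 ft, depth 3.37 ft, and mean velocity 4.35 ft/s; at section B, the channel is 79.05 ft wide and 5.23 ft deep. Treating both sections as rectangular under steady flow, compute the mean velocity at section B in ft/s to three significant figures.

Q = A₁V₁ = (50.23×3.37) × 4.35 = 736.3 ft³/s
A₂ = 79.05 × 5.23 = 413.4 ft²
V₂ = Q/A₂ = 736.3/413.4 = 1.781 ft/s

1.78 ft/s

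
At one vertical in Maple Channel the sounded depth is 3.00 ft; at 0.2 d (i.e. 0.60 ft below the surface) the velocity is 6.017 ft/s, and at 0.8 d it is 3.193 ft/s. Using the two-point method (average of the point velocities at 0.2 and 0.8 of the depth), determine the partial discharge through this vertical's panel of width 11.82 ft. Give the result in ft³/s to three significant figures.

v̄ = (6.017 + 3.193) / 2 = 4.605 ft/s
q = v̄ × d × w = 4.605 × 3.00 × 11.82 = 163.3 ft³/s

163 ft³/s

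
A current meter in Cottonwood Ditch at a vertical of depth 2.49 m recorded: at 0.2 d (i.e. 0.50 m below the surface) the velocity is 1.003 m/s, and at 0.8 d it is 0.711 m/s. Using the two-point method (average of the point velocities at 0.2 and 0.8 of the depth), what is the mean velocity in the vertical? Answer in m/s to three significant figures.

v̄ = (1.003 + 0.711) / 2 = 0.8570 m/s

0.857 m/s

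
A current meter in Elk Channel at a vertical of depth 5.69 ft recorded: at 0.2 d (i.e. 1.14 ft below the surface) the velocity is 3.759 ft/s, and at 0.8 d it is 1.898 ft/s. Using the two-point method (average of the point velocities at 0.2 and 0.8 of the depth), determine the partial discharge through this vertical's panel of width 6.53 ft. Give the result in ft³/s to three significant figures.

105 ft³/s

v̄ = (3.759 + 1.898) / 2 = 2.829 ft/s
q = v̄ × d × w = 2.829 × 5.69 × 6.53 = 105.1 ft³/s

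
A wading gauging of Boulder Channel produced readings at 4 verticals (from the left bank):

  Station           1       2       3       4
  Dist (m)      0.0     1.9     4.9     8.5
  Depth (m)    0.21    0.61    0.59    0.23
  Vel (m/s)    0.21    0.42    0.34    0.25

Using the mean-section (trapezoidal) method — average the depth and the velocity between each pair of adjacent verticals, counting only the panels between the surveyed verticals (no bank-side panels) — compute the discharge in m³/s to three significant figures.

1.36 m³/s

Panel 1-2: Δb = 1.9 m, d̄ = (0.21+0.61)/2 = 0.41, v̄ = (0.21+0.42)/2 = 0.315 → q = 1.9×0.41×0.315 = 0.2454 m³/s
Panel 2-3: Δb = 3 m, d̄ = (0.61+0.59)/2 = 0.6, v̄ = (0.42+0.34)/2 = 0.38 → q = 3×0.6×0.38 = 0.6840 m³/s
Panel 3-4: Δb = 3.6 m, d̄ = (0.59+0.23)/2 = 0.41, v̄ = (0.34+0.25)/2 = 0.295 → q = 3.6×0.41×0.295 = 0.4354 m³/s
Q = Σ q = 1.365 m³/s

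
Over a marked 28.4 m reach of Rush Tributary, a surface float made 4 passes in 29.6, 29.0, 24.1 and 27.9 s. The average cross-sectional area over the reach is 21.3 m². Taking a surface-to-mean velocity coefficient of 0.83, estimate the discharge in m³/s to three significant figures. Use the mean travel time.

18.2 m³/s

t̄ = (29.6 + 29.0 + 24.1 + 27.9) / 4 = 27.65 s
v_surface = L / t̄ = 28.4 / 27.65 = 1.027 m/s
v_mean = 0.83 × 1.027 = 0.8525 m/s
Q = A × v_mean = 21.3 × 0.8525 = 18.16 m³/s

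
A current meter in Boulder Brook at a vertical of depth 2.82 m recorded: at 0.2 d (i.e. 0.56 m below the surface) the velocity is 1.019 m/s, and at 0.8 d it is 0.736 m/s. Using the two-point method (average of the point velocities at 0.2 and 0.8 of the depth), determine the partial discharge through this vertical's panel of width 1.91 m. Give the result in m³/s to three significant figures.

v̄ = (1.019 + 0.736) / 2 = 0.8775 m/s
q = v̄ × d × w = 0.8775 × 2.82 × 1.91 = 4.726 m³/s

4.73 m³/s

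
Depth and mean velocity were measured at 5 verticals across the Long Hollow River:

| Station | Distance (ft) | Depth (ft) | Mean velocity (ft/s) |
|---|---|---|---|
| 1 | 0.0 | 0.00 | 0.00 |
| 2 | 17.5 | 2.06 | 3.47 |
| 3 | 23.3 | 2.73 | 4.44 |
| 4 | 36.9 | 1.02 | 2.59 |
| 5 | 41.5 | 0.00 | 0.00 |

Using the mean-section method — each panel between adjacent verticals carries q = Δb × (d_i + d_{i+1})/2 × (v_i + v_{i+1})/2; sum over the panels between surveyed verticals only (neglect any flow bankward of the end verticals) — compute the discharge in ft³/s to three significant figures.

Panel 1-2: Δb = 17.5 ft, d̄ = (0.00+2.06)/2 = 1.03, v̄ = (0.00+3.47)/2 = 1.735 → q = 17.5×1.03×1.735 = 31.27 ft³/s
Panel 2-3: Δb = 5.8 ft, d̄ = (2.06+2.73)/2 = 2.395, v̄ = (3.47+4.44)/2 = 3.955 → q = 5.8×2.395×3.955 = 54.94 ft³/s
Panel 3-4: Δb = 13.6 ft, d̄ = (2.73+1.02)/2 = 1.875, v̄ = (4.44+2.59)/2 = 3.515 → q = 13.6×1.875×3.515 = 89.63 ft³/s
Panel 4-5: Δb = 4.6 ft, d̄ = (1.02+0.00)/2 = 0.51, v̄ = (2.59+0.00)/2 = 1.295 → q = 4.6×0.51×1.295 = 3.038 ft³/s
Q = Σ q = 178.9 ft³/s

179 ft³/s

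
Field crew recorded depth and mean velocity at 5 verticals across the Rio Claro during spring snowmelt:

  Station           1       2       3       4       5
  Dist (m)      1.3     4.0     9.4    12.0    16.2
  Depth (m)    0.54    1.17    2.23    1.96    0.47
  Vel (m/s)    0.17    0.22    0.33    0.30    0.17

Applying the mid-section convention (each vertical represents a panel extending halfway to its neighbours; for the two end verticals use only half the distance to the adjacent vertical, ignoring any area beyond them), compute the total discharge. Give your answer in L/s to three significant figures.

w_1 = (4.0 − 1.3)/2 = 1.35 m; q_1 = 0.17 × 0.54 × 1.35 = 0.1239 m³/s
w_2 = (9.4 − 1.3)/2 = 4.05 m; q_2 = 0.22 × 1.17 × 4.05 = 1.042 m³/s
w_3 = (12.0 − 4.0)/2 = 4 m; q_3 = 0.33 × 2.23 × 4 = 2.944 m³/s
w_4 = (16.2 − 9.4)/2 = 3.4 m; q_4 = 0.30 × 1.96 × 3.4 = 1.999 m³/s
w_5 = (16.2 − 12.0)/2 = 2.1 m; q_5 = 0.17 × 0.47 × 2.1 = 0.1678 m³/s
Q = Σ qᵢ = 6.277 m³/s
= 6.277 × 1000 = 6277 L/s

6280 L/s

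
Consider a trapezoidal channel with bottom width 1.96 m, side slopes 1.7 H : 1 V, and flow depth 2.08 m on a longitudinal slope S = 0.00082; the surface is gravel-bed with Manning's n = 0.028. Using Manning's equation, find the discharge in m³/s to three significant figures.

A = (b + z·y)·y = (1.96 + 1.7×2.08)×2.08 = 11.43 m²
P = b + 2y√(1+z²) = 1.96 + 2×2.08×√(1+1.7²) = 10.16 m
R = A/P = 11.43/10.16 = 1.125 m
Q = (1/n)·A·R^(2/3)·S^(1/2) = (1/0.028) × 11.43 × 1.125^(2/3) × 0.00082^(1/2) = 12.64 m³/s

12.6 m³/s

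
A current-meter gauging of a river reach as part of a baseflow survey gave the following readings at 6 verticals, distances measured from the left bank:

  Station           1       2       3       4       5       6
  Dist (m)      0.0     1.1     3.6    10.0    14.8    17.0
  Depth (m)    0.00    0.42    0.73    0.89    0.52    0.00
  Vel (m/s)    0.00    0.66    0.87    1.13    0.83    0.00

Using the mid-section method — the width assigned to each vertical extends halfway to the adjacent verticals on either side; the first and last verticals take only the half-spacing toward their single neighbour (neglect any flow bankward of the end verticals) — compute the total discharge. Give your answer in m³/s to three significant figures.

w_2 = (3.6 − 0.0)/2 = 1.8 m; q_2 = 0.66 × 0.42 × 1.8 = 0.4990 m³/s
w_3 = (10.0 − 1.1)/2 = 4.45 m; q_3 = 0.87 × 0.73 × 4.45 = 2.826 m³/s
w_4 = (14.8 − 3.6)/2 = 5.6 m; q_4 = 1.13 × 0.89 × 5.6 = 5.632 m³/s
w_5 = (17.0 − 10.0)/2 = 3.5 m; q_5 = 0.83 × 0.52 × 3.5 = 1.511 m³/s
Stations 1, 6 contribute zero (depth or velocity is 0).
Q = Σ qᵢ = 10.47 m³/s

10.5 m³/s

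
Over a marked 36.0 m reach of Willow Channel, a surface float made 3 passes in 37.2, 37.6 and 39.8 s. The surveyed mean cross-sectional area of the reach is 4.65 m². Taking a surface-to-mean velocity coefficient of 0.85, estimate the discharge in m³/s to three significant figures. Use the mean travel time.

3.72 m³/s

t̄ = (37.2 + 37.6 + 39.8) / 3 = 38.2 s
v_surface = L / t̄ = 36.0 / 38.2 = 0.9424 m/s
v_mean = 0.85 × 0.9424 = 0.8010 m/s
Q = A × v_mean = 4.65 × 0.8010 = 3.725 m³/s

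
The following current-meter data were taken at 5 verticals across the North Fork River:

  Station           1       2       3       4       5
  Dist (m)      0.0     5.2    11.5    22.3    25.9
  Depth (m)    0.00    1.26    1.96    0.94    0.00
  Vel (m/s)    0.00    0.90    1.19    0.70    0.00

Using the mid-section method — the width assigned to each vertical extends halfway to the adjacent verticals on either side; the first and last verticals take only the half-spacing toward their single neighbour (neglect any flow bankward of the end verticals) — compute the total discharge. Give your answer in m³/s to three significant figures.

w_2 = (11.5 − 0.0)/2 = 5.75 m; q_2 = 0.90 × 1.26 × 5.75 = 6.521 m³/s
w_3 = (22.3 − 5.2)/2 = 8.55 m; q_3 = 1.19 × 1.96 × 8.55 = 19.94 m³/s
w_4 = (25.9 − 11.5)/2 = 7.2 m; q_4 = 0.70 × 0.94 × 7.2 = 4.738 m³/s
Stations 1, 5 contribute zero (depth or velocity is 0).
Q = Σ qᵢ = 31.20 m³/s

31.2 m³/s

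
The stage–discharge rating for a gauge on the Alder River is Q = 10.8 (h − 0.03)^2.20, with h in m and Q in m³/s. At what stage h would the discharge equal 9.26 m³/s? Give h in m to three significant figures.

h − h₀ = (Q/C)^(1/b) = (9.26/10.8)^(1/2.20) = 0.9325 m
h = 0.03 + 0.9325 = 0.9625 m

0.962 m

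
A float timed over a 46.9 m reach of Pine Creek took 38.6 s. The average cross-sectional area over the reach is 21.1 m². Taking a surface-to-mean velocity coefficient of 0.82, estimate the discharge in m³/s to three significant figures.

21.0 m³/s

v_surface = L / t̄ = 46.9 / 38.6 = 1.215 m/s
v_mean = 0.82 × 1.215 = 0.9963 m/s
Q = A × v_mean = 21.1 × 0.9963 = 21.02 m³/s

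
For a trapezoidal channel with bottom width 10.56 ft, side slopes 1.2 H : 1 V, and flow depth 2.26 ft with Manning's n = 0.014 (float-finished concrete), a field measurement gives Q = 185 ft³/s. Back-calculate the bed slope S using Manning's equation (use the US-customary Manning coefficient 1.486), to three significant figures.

A = (b + z·y)·y = (10.56 + 1.2×2.26)×2.26 = 29.99 ft²
P = b + 2y√(1+z²) = 10.56 + 2×2.26×√(1+1.2²) = 17.62 ft
R = A/P = 29.99/17.62 = 1.702 ft
S = (Q·n / (1.486·A·R^(2/3)))² = (185×0.014 / (1.486×29.99×1.426))² = 0.001661

0.00166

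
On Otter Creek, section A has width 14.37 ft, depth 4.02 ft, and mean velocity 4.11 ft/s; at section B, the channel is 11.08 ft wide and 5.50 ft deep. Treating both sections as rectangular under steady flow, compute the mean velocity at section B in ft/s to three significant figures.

Q = A₁V₁ = (14.37×4.02) × 4.11 = 237.4 ft³/s
A₂ = 11.08 × 5.50 = 60.94 ft²
V₂ = Q/A₂ = 237.4/60.94 = 3.896 ft/s

3.90 ft/s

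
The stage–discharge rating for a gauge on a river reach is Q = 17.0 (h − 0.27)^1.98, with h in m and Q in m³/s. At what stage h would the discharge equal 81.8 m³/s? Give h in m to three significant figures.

h − h₀ = (Q/C)^(1/b) = (81.8/17.0)^(1/1.98) = 2.211 m
h = 0.27 + 2.211 = 2.481 m

2.48 m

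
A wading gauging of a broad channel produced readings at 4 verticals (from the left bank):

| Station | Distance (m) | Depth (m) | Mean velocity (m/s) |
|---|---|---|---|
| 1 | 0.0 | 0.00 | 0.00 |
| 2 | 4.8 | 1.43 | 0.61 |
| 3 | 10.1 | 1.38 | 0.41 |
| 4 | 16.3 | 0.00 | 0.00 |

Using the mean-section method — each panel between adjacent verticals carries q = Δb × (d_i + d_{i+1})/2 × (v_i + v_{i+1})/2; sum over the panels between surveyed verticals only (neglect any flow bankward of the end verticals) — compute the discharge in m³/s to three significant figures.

5.72 m³/s

Panel 1-2: Δb = 4.8 m, d̄ = (0.00+1.43)/2 = 0.715, v̄ = (0.00+0.61)/2 = 0.305 → q = 4.8×0.715×0.305 = 1.047 m³/s
Panel 2-3: Δb = 5.3 m, d̄ = (1.43+1.38)/2 = 1.405, v̄ = (0.61+0.41)/2 = 0.51 → q = 5.3×1.405×0.51 = 3.798 m³/s
Panel 3-4: Δb = 6.2 m, d̄ = (1.38+0.00)/2 = 0.69, v̄ = (0.41+0.00)/2 = 0.205 → q = 6.2×0.69×0.205 = 0.8770 m³/s
Q = Σ q = 5.721 m³/s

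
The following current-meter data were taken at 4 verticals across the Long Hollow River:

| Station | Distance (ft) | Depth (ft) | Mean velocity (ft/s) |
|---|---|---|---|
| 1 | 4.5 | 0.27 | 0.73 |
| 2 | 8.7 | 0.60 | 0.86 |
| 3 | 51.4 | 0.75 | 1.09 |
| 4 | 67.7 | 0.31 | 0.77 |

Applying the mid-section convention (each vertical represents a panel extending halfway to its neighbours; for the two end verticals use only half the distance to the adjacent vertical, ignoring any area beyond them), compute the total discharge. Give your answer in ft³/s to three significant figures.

w_1 = (8.7 − 4.5)/2 = 2.1 ft; q_1 = 0.73 × 0.27 × 2.1 = 0.4139 ft³/s
w_2 = (51.4 − 4.5)/2 = 23.45 ft; q_2 = 0.86 × 0.60 × 23.45 = 12.10 ft³/s
w_3 = (67.7 − 8.7)/2 = 29.5 ft; q_3 = 1.09 × 0.75 × 29.5 = 24.12 ft³/s
w_4 = (67.7 − 51.4)/2 = 8.15 ft; q_4 = 0.77 × 0.31 × 8.15 = 1.945 ft³/s
Q = Σ qᵢ = 38.58 ft³/s

38.6 ft³/s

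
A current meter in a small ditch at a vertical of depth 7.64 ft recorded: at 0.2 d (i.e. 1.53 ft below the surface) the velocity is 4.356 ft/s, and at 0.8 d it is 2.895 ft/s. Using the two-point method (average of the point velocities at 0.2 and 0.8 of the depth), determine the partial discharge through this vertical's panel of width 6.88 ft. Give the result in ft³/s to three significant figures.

191 ft³/s

v̄ = (4.356 + 2.895) / 2 = 3.626 ft/s
q = v̄ × d × w = 3.626 × 7.64 × 6.88 = 190.6 ft³/s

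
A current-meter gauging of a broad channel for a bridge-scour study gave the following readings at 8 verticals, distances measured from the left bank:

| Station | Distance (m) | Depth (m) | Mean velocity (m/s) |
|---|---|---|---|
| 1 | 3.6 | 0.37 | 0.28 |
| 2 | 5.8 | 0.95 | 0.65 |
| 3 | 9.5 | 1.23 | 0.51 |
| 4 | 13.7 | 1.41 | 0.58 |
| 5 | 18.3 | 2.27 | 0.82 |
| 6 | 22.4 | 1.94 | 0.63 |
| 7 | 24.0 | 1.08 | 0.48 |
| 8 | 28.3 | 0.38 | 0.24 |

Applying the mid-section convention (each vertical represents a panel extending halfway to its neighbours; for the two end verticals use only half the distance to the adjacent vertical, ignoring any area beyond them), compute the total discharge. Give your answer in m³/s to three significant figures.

21.3 m³/s

w_1 = (5.8 − 3.6)/2 = 1.1 m; q_1 = 0.28 × 0.37 × 1.1 = 0.1140 m³/s
w_2 = (9.5 − 3.6)/2 = 2.95 m; q_2 = 0.65 × 0.95 × 2.95 = 1.822 m³/s
w_3 = (13.7 − 5.8)/2 = 3.95 m; q_3 = 0.51 × 1.23 × 3.95 = 2.478 m³/s
w_4 = (18.3 − 9.5)/2 = 4.4 m; q_4 = 0.58 × 1.41 × 4.4 = 3.598 m³/s
w_5 = (22.4 − 13.7)/2 = 4.35 m; q_5 = 0.82 × 2.27 × 4.35 = 8.097 m³/s
w_6 = (24.0 − 18.3)/2 = 2.85 m; q_6 = 0.63 × 1.94 × 2.85 = 3.483 m³/s
w_7 = (28.3 − 22.4)/2 = 2.95 m; q_7 = 0.48 × 1.08 × 2.95 = 1.529 m³/s
w_8 = (28.3 − 24.0)/2 = 2.15 m; q_8 = 0.24 × 0.38 × 2.15 = 0.1961 m³/s
Q = Σ qᵢ = 21.32 m³/s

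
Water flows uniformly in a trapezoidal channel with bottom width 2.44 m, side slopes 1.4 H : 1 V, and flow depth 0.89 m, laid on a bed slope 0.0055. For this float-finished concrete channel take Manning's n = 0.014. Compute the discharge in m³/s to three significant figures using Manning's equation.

12.3 m³/s

A = (b + z·y)·y = (2.44 + 1.4×0.89)×0.89 = 3.281 m²
P = b + 2y√(1+z²) = 2.44 + 2×0.89×√(1+1.4²) = 5.502 m
R = A/P = 3.281/5.502 = 0.5962 m
Q = (1/n)·A·R^(2/3)·S^(1/2) = (1/0.014) × 3.281 × 0.5962^(2/3) × 0.0055^(1/2) = 12.31 m³/s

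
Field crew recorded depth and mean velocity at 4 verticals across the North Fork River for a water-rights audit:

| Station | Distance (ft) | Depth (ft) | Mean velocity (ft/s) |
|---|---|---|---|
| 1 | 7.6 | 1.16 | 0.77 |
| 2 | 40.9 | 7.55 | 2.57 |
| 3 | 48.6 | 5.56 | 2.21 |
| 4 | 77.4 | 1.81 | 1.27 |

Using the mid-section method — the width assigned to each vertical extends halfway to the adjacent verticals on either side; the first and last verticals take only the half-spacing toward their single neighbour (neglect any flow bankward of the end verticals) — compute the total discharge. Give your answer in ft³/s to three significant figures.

670 ft³/s

w_1 = (40.9 − 7.6)/2 = 16.65 ft; q_1 = 0.77 × 1.16 × 16.65 = 14.87 ft³/s
w_2 = (48.6 − 7.6)/2 = 20.5 ft; q_2 = 2.57 × 7.55 × 20.5 = 397.8 ft³/s
w_3 = (77.4 − 40.9)/2 = 18.25 ft; q_3 = 2.21 × 5.56 × 18.25 = 224.2 ft³/s
w_4 = (77.4 − 48.6)/2 = 14.4 ft; q_4 = 1.27 × 1.81 × 14.4 = 33.10 ft³/s
Q = Σ qᵢ = 670.0 ft³/s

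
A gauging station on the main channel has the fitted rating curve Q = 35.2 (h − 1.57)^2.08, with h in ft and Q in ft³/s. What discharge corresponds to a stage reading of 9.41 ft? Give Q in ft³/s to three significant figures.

Q = 35.2 × (9.41 − 1.57)^2.08 = 35.2 × 7.84^2.08 = 2551 ft³/s

2550 ft³/s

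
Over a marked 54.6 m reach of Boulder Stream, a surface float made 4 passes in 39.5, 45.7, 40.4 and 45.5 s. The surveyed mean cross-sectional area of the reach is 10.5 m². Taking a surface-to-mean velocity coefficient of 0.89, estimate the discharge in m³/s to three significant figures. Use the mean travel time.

11.9 m³/s

t̄ = (39.5 + 45.7 + 40.4 + 45.5) / 4 = 42.775 s
v_surface = L / t̄ = 54.6 / 42.775 = 1.276 m/s
v_mean = 0.89 × 1.276 = 1.136 m/s
Q = A × v_mean = 10.5 × 1.136 = 11.93 m³/s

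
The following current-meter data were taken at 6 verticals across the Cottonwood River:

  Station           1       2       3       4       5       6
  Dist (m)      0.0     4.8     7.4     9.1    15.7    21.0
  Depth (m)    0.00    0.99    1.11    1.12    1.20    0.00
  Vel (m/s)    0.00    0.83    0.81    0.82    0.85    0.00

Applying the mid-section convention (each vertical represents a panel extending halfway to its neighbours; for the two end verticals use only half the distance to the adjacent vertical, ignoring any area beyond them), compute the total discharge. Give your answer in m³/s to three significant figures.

w_2 = (7.4 − 0.0)/2 = 3.7 m; q_2 = 0.83 × 0.99 × 3.7 = 3.040 m³/s
w_3 = (9.1 − 4.8)/2 = 2.15 m; q_3 = 0.81 × 1.11 × 2.15 = 1.933 m³/s
w_4 = (15.7 − 7.4)/2 = 4.15 m; q_4 = 0.82 × 1.12 × 4.15 = 3.811 m³/s
w_5 = (21.0 − 9.1)/2 = 5.95 m; q_5 = 0.85 × 1.20 × 5.95 = 6.069 m³/s
Stations 1, 6 contribute zero (depth or velocity is 0).
Q = Σ qᵢ = 14.85 m³/s

14.9 m³/s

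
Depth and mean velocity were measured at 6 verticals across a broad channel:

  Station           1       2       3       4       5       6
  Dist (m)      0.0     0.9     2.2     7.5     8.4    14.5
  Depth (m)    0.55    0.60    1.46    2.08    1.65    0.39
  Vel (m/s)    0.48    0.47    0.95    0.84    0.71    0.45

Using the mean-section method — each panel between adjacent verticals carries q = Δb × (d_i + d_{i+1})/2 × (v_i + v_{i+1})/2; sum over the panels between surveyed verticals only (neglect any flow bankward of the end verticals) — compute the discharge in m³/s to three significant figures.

Panel 1-2: Δb = 0.9 m, d̄ = (0.55+0.60)/2 = 0.575, v̄ = (0.48+0.47)/2 = 0.475 → q = 0.9×0.575×0.475 = 0.2458 m³/s
Panel 2-3: Δb = 1.3 m, d̄ = (0.60+1.46)/2 = 1.03, v̄ = (0.47+0.95)/2 = 0.71 → q = 1.3×1.03×0.71 = 0.9507 m³/s
Panel 3-4: Δb = 5.3 m, d̄ = (1.46+2.08)/2 = 1.77, v̄ = (0.95+0.84)/2 = 0.895 → q = 5.3×1.77×0.895 = 8.396 m³/s
Panel 4-5: Δb = 0.9 m, d̄ = (2.08+1.65)/2 = 1.865, v̄ = (0.84+0.71)/2 = 0.775 → q = 0.9×1.865×0.775 = 1.301 m³/s
Panel 5-6: Δb = 6.1 m, d̄ = (1.65+0.39)/2 = 1.02, v̄ = (0.71+0.45)/2 = 0.58 → q = 6.1×1.02×0.58 = 3.609 m³/s
Q = Σ q = 14.50 m³/s

14.5 m³/s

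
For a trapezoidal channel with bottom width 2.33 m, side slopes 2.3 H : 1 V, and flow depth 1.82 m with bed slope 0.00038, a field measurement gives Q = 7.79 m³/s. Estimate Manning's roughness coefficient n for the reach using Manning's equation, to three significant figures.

0.0304

A = (b + z·y)·y = (2.33 + 2.3×1.82)×1.82 = 11.86 m²
P = b + 2y√(1+z²) = 2.33 + 2×1.82×√(1+2.3²) = 11.46 m
R = A/P = 11.86/11.46 = 1.035 m
n = (1/Q)·A·R^(2/3)·S^(1/2) = (1/7.79) × 11.86 × 1.023 × 0.01949 = 0.03036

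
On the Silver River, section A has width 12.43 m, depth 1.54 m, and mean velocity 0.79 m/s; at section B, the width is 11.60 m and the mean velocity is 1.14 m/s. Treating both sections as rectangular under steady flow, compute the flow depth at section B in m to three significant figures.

Q = A₁V₁ = (12.43×1.54) × 0.79 = 15.12 m³/s
d₂ = Q/(b₂ V₂) = 15.12/(11.60×1.14) = 1.144 m

1.14 m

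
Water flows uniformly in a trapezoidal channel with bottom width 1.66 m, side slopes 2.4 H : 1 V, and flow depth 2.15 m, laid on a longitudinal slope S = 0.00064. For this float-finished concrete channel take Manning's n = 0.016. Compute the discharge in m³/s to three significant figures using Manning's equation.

25.3 m³/s

A = (b + z·y)·y = (1.66 + 2.4×2.15)×2.15 = 14.66 m²
P = b + 2y√(1+z²) = 1.66 + 2×2.15×√(1+2.4²) = 12.84 m
R = A/P = 14.66/12.84 = 1.142 m
Q = (1/n)·A·R^(2/3)·S^(1/2) = (1/0.016) × 14.66 × 1.142^(2/3) × 0.00064^(1/2) = 25.33 m³/s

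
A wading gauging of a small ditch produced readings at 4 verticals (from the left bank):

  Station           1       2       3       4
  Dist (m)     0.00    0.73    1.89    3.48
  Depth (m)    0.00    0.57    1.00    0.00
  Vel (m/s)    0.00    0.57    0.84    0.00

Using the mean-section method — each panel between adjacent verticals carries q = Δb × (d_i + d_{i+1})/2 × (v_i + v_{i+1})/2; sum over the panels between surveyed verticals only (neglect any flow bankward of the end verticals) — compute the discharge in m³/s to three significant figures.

1.04 m³/s

Panel 1-2: Δb = 0.73 m, d̄ = (0.00+0.57)/2 = 0.285, v̄ = (0.00+0.57)/2 = 0.285 → q = 0.73×0.285×0.285 = 0.05929 m³/s
Panel 2-3: Δb = 1.16 m, d̄ = (0.57+1.00)/2 = 0.785, v̄ = (0.57+0.84)/2 = 0.705 → q = 1.16×0.785×0.705 = 0.6420 m³/s
Panel 3-4: Δb = 1.59 m, d̄ = (1.00+0.00)/2 = 0.5, v̄ = (0.84+0.00)/2 = 0.42 → q = 1.59×0.5×0.42 = 0.3339 m³/s
Q = Σ q = 1.035 m³/s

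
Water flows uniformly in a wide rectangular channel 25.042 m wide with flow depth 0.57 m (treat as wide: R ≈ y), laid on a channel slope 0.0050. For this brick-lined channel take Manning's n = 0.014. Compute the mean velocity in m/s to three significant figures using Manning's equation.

A = b·y = 25.042 × 0.57 = 14.27 m²
Wide channel: R ≈ y = 0.57 m
Q = (1/n)·A·R^(2/3)·S^(1/2) = (1/0.014) × 14.27 × 0.5700^(2/3) × 0.0050^(1/2) = 49.56 m³/s
V = Q/A = 49.56/14.27 = 3.472 m/s

3.47 m/s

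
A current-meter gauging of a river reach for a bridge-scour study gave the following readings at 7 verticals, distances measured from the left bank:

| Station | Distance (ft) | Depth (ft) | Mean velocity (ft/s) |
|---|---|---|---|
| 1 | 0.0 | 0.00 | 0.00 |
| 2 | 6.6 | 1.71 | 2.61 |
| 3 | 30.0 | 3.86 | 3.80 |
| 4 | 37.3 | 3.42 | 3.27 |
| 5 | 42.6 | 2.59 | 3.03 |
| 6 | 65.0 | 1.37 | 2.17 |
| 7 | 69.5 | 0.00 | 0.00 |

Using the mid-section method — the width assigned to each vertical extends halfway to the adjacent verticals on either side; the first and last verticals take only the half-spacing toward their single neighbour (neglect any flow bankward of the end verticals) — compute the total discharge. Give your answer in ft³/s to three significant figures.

511 ft³/s

w_2 = (30.0 − 0.0)/2 = 15 ft; q_2 = 2.61 × 1.71 × 15 = 66.95 ft³/s
w_3 = (37.3 − 6.6)/2 = 15.35 ft; q_3 = 3.80 × 3.86 × 15.35 = 225.2 ft³/s
w_4 = (42.6 − 30.0)/2 = 6.3 ft; q_4 = 3.27 × 3.42 × 6.3 = 70.46 ft³/s
w_5 = (65.0 − 37.3)/2 = 13.85 ft; q_5 = 3.03 × 2.59 × 13.85 = 108.7 ft³/s
w_6 = (69.5 − 42.6)/2 = 13.45 ft; q_6 = 2.17 × 1.37 × 13.45 = 39.99 ft³/s
Stations 1, 7 contribute zero (depth or velocity is 0).
Q = Σ qᵢ = 511.2 ft³/s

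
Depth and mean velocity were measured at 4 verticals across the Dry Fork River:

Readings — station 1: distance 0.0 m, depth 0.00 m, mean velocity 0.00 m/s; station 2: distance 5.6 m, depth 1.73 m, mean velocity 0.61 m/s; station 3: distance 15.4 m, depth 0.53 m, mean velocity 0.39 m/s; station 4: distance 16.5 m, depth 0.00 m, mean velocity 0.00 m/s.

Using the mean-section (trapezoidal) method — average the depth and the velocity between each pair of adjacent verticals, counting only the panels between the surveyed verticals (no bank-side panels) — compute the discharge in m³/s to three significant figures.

7.07 m³/s

Panel 1-2: Δb = 5.6 m, d̄ = (0.00+1.73)/2 = 0.865, v̄ = (0.00+0.61)/2 = 0.305 → q = 5.6×0.865×0.305 = 1.477 m³/s
Panel 2-3: Δb = 9.8 m, d̄ = (1.73+0.53)/2 = 1.13, v̄ = (0.61+0.39)/2 = 0.5 → q = 9.8×1.13×0.5 = 5.537 m³/s
Panel 3-4: Δb = 1.1 m, d̄ = (0.53+0.00)/2 = 0.265, v̄ = (0.39+0.00)/2 = 0.195 → q = 1.1×0.265×0.195 = 0.05684 m³/s
Q = Σ q = 7.071 m³/s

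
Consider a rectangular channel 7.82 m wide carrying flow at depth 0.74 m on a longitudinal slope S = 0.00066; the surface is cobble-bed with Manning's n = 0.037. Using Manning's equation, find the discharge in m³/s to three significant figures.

2.93 m³/s

A = b·y = 7.82 × 0.74 = 5.787 m²
P = b + 2y = 7.82 + 2×0.74 = 9.300 m
R = A/P = 5.787/9.300 = 0.6222 m
Q = (1/n)·A·R^(2/3)·S^(1/2) = (1/0.037) × 5.787 × 0.6222^(2/3) × 0.00066^(1/2) = 2.929 m³/s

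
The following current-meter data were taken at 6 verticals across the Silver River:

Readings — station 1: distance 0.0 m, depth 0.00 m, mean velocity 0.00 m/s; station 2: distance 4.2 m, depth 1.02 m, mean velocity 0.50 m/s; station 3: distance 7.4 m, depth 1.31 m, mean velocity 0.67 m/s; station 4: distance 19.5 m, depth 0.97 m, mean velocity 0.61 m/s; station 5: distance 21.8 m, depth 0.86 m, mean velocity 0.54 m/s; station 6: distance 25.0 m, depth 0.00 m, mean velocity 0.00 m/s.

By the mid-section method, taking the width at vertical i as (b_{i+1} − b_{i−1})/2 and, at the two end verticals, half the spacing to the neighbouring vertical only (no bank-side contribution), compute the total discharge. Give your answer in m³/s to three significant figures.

14.1 m³/s

w_2 = (7.4 − 0.0)/2 = 3.7 m; q_2 = 0.50 × 1.02 × 3.7 = 1.887 m³/s
w_3 = (19.5 − 4.2)/2 = 7.65 m; q_3 = 0.67 × 1.31 × 7.65 = 6.714 m³/s
w_4 = (21.8 − 7.4)/2 = 7.2 m; q_4 = 0.61 × 0.97 × 7.2 = 4.260 m³/s
w_5 = (25.0 − 19.5)/2 = 2.75 m; q_5 = 0.54 × 0.86 × 2.75 = 1.277 m³/s
Stations 1, 6 contribute zero (depth or velocity is 0).
Q = Σ qᵢ = 14.14 m³/s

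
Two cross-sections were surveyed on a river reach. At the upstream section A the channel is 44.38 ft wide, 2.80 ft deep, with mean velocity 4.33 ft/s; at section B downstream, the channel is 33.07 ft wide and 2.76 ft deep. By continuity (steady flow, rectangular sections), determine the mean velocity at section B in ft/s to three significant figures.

Q = A₁V₁ = (44.38×2.80) × 4.33 = 538.1 ft³/s
A₂ = 33.07 × 2.76 = 91.27 ft²
V₂ = Q/A₂ = 538.1/91.27 = 5.895 ft/s

5.90 ft/s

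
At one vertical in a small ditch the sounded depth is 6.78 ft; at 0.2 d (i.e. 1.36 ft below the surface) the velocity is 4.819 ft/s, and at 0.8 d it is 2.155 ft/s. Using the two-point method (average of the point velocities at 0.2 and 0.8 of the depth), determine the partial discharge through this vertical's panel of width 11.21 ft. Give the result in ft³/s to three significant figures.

265 ft³/s

v̄ = (4.819 + 2.155) / 2 = 3.487 ft/s
q = v̄ × d × w = 3.487 × 6.78 × 11.21 = 265.0 ft³/s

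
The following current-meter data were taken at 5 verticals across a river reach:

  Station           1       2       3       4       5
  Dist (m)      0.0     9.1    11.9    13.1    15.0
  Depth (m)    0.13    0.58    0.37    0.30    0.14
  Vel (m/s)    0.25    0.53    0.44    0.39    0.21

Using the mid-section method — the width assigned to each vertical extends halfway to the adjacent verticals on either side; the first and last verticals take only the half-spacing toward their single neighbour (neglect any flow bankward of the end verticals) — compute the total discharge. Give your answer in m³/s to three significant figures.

2.51 m³/s

w_1 = (9.1 − 0.0)/2 = 4.55 m; q_1 = 0.25 × 0.13 × 4.55 = 0.1479 m³/s
w_2 = (11.9 − 0.0)/2 = 5.95 m; q_2 = 0.53 × 0.58 × 5.95 = 1.829 m³/s
w_3 = (13.1 − 9.1)/2 = 2 m; q_3 = 0.44 × 0.37 × 2 = 0.3256 m³/s
w_4 = (15.0 − 11.9)/2 = 1.55 m; q_4 = 0.39 × 0.30 × 1.55 = 0.1814 m³/s
w_5 = (15.0 − 13.1)/2 = 0.95 m; q_5 = 0.21 × 0.14 × 0.95 = 0.02793 m³/s
Q = Σ qᵢ = 2.512 m³/s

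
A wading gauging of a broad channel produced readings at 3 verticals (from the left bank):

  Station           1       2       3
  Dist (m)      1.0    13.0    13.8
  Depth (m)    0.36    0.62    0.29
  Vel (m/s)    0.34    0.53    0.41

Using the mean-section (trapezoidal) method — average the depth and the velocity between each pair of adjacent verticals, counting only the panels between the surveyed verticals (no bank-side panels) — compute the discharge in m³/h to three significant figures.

9820 m³/h

Panel 1-2: Δb = 12 m, d̄ = (0.36+0.62)/2 = 0.49, v̄ = (0.34+0.53)/2 = 0.435 → q = 12×0.49×0.435 = 2.558 m³/s
Panel 2-3: Δb = 0.8 m, d̄ = (0.62+0.29)/2 = 0.455, v̄ = (0.53+0.41)/2 = 0.47 → q = 0.8×0.455×0.47 = 0.1711 m³/s
Q = Σ q = 2.729 m³/s
= 2.729 × 3600 = 9824 m³/h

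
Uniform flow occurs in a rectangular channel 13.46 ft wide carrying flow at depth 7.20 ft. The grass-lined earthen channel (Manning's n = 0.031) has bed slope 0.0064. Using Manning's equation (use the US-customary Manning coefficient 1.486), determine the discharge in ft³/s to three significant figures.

A = b·y = 13.46 × 7.20 = 96.91 ft²
P = b + 2y = 13.46 + 2×7.20 = 27.86 ft
R = A/P = 96.91/27.86 = 3.479 ft
Q = (1.486/n)·A·R^(2/3)·S^(1/2) = (1.486/0.031) × 96.91 × 3.479^(2/3) × 0.0064^(1/2) = 853.2 ft³/s

853 ft³/s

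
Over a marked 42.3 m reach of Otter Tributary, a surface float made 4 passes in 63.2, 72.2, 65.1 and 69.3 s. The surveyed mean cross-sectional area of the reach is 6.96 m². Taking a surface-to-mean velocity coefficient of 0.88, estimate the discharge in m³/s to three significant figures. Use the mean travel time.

3.84 m³/s

t̄ = (63.2 + 72.2 + 65.1 + 69.3) / 4 = 67.45 s
v_surface = L / t̄ = 42.3 / 67.45 = 0.6271 m/s
v_mean = 0.88 × 0.6271 = 0.5519 m/s
Q = A × v_mean = 6.96 × 0.5519 = 3.841 m³/s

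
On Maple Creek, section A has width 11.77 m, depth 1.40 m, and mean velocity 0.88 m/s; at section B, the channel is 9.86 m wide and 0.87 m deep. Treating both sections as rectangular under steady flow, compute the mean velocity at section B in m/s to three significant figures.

1.69 m/s

Q = A₁V₁ = (11.77×1.40) × 0.88 = 14.50 m³/s
A₂ = 9.86 × 0.87 = 8.578 m²
V₂ = Q/A₂ = 14.50/8.578 = 1.690 m/s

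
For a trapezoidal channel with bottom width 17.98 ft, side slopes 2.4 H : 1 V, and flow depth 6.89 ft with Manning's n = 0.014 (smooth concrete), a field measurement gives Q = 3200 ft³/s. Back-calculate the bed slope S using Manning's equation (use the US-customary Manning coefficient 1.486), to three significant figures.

0.00222

A = (b + z·y)·y = (17.98 + 2.4×6.89)×6.89 = 237.8 ft²
P = b + 2y√(1+z²) = 17.98 + 2×6.89×√(1+2.4²) = 53.81 ft
R = A/P = 237.8/53.81 = 4.420 ft
S = (Q·n / (1.486·A·R^(2/3)))² = (3200×0.014 / (1.486×237.8×2.693))² = 0.002216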